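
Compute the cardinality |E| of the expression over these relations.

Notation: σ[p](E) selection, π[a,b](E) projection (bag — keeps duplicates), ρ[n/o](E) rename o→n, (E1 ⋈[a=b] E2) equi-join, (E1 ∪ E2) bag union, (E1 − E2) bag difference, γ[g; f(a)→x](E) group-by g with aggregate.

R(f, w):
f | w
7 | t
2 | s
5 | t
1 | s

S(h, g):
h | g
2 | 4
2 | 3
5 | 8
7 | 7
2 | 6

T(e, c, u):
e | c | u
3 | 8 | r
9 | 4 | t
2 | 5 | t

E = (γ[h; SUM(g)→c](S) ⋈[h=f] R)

Per-node cardinality:
  S → 5
  γ[h; SUM(g)→c](S) → 3
  R → 4
  (γ[h; SUM(g)→c](S) ⋈[h=f] R) → 3

|E| = 3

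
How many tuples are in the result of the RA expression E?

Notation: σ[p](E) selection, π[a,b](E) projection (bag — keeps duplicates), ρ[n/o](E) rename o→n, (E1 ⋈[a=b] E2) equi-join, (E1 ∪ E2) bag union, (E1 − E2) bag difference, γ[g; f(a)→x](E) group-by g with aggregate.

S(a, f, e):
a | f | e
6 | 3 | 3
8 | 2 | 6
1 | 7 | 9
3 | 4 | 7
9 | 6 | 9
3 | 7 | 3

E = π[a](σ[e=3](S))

Stepwise |·|:
  S → 6
  σ[e=3](S) → 2
  π[a](σ[e=3](S)) → 2

|E| = 2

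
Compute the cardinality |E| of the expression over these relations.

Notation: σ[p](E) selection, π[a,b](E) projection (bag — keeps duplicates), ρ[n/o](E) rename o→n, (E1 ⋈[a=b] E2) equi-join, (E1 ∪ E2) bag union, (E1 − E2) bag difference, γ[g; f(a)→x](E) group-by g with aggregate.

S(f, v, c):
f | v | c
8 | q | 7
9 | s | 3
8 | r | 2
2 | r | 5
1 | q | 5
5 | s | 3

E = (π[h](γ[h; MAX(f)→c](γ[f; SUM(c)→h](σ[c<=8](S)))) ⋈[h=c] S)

Per-node cardinality:
  S → 6
  σ[c<=8](S) → 6
  γ[f; SUM(c)→h](σ[c<=8](S)) → 5
  γ[h; MAX(f)→c](γ[f; SUM(c)→h](σ[c<=8](S))) → 3
  π[h](γ[h; MAX(f)→c](γ[f; SUM(c)→h](σ[c<=8](S)))) → 3
  S → 6
  (π[h](γ[h; MAX(f)→c](γ[f; SUM(c)→h](σ[c<=8](S)))) ⋈[h=c] S) → 4

|E| = 4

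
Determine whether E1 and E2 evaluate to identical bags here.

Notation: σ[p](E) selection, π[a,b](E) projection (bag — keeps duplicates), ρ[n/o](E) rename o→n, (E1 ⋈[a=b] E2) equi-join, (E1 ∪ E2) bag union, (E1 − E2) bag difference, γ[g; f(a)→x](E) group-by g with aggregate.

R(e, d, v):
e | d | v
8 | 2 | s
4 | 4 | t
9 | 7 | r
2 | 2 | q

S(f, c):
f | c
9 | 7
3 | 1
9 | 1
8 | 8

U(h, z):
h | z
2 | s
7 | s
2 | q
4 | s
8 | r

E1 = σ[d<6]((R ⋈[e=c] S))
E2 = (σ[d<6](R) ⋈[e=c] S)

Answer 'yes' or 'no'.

E1 per-node cardinality:
  R → 4
  S → 4
  (R ⋈[e=c] S) → 1
  σ[d<6]((R ⋈[e=c] S)) → 1
E2 per-node cardinality:
  R → 4
  σ[d<6](R) → 3
  S → 4
  (σ[d<6](R) ⋈[e=c] S) → 1

E1 and E2 produce the same multiset:
e | d | v | f | c
8 | 2 | s | 8 | 8

yes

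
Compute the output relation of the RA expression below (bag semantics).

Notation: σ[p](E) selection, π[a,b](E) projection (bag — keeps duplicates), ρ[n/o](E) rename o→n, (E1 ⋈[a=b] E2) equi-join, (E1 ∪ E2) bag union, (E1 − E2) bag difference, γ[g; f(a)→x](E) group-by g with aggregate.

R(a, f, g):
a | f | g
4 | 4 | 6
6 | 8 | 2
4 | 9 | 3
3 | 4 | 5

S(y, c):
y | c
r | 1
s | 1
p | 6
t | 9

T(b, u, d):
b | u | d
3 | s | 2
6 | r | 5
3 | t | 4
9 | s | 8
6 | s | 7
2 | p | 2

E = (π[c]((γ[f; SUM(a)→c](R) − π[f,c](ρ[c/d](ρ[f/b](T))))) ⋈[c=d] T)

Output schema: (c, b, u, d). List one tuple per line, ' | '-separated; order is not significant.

Subexpression sizes:
  R → 4
  γ[f; SUM(a)→c](R) → 3
  T → 6
  ρ[f/b](T) → 6
  ρ[c/d](ρ[f/b](T)) → 6
  π[f,c](ρ[c/d](ρ[f/b](T))) → 6
  (γ[f; SUM(a)→c](R) − π[f,c](ρ[c/d](ρ[f/b](T)))) → 3
  π[c]((γ[f; SUM(a)→c](R) − π[f,c](ρ[c/d](ρ[f/b](T))))) → 3
  T → 6
  (π[c]((γ[f; SUM(a)→c](R) − π[f,c](ρ[c/d](ρ[f/b](T))))) ⋈[c=d] T) → 2

== RESULT ==
c | b | u | d
4 | 3 | t | 4
7 | 6 | s | 7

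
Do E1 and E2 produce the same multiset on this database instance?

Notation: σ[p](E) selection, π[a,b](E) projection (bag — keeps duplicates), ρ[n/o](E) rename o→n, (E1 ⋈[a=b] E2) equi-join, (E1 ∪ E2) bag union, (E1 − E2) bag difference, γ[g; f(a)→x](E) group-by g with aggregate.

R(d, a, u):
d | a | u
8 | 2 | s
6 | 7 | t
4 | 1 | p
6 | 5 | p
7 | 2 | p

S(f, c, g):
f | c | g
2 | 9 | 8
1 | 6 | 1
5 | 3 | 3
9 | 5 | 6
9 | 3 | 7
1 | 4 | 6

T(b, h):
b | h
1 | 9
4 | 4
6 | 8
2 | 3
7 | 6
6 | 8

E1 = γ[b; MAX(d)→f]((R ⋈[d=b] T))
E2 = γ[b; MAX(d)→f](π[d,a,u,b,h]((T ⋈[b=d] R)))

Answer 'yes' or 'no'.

E1 subexpression sizes:
  R → 5
  T → 6
  (R ⋈[d=b] T) → 6
  γ[b; MAX(d)→f]((R ⋈[d=b] T)) → 3
E2 subexpression sizes:
  T → 6
  R → 5
  (T ⋈[b=d] R) → 6
  π[d,a,u,b,h]((T ⋈[b=d] R)) → 6
  γ[b; MAX(d)→f](π[d,a,u,b,h]((T ⋈[b=d] R))) → 3

E1 and E2 produce the same multiset:
b | f
4 | 4
6 | 6
7 | 7

yes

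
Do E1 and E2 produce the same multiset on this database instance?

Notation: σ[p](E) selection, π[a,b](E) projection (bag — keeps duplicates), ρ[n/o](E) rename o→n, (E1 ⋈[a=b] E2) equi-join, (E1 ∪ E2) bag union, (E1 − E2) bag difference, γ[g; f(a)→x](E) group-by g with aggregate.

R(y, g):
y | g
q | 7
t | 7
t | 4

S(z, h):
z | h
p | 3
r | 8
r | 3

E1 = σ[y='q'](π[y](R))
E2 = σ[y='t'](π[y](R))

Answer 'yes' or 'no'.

E1 subexpression sizes:
  R → 3
  π[y](R) → 3
  σ[y='q'](π[y](R)) → 1
E2 subexpression sizes:
  R → 3
  π[y](R) → 3
  σ[y='t'](π[y](R)) → 2

E1 result:
y
q
E2 result:
y
t
t
Witness: ('t',) appears 0× in E1 but 2× in E2.

no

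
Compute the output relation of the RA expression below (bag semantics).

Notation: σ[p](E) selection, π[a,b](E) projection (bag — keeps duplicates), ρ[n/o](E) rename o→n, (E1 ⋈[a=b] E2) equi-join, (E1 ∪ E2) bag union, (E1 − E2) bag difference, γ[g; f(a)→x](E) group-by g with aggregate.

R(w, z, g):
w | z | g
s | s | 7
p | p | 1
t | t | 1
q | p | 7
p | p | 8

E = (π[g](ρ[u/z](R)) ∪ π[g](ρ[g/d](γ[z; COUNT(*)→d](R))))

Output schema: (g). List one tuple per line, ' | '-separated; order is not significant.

Per-node cardinality:
  R → 5
  ρ[u/z](R) → 5
  π[g](ρ[u/z](R)) → 5
  R → 5
  γ[z; COUNT(*)→d](R) → 3
  ρ[g/d](γ[z; COUNT(*)→d](R)) → 3
  π[g](ρ[g/d](γ[z; COUNT(*)→d](R))) → 3
  (π[g](ρ[u/z](R)) ∪ π[g](ρ[g/d](γ[z; COUNT(*)→d](R)))) → 8

== RESULT ==
g
1
1
1
1
3
7
7
8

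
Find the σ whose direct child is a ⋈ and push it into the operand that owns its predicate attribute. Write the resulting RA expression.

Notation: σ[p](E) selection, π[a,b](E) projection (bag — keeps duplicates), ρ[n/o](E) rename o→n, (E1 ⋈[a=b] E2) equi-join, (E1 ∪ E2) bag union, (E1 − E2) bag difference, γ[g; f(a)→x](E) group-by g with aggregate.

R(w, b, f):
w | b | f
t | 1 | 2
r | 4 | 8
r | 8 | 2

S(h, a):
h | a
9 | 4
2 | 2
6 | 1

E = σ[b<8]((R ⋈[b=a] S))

σ filters on b, owned by the left side.
E' = (σ[b<8](R) ⋈[b=a] S)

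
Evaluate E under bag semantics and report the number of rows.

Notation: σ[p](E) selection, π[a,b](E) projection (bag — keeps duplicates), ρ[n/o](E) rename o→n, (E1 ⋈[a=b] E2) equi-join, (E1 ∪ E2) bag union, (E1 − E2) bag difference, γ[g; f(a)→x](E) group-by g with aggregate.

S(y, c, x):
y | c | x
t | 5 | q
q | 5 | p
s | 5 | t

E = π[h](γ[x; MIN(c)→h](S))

Per-node cardinality:
  S → 3
  γ[x; MIN(c)→h](S) → 3
  π[h](γ[x; MIN(c)→h](S)) → 3

|E| = 3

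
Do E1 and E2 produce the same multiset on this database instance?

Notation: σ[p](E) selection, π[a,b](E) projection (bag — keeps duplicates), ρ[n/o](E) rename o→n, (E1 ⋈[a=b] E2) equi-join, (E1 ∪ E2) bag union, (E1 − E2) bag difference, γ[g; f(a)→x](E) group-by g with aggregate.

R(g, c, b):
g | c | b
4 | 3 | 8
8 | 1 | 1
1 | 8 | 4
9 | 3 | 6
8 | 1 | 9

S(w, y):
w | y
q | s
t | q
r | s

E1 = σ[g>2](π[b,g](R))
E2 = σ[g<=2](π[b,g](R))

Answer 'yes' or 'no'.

E1 subexpression sizes:
  R → 5
  π[b,g](R) → 5
  σ[g>2](π[b,g](R)) → 4
E2 subexpression sizes:
  R → 5
  π[b,g](R) → 5
  σ[g<=2](π[b,g](R)) → 1

E1 result:
b | g
1 | 8
6 | 9
8 | 4
9 | 8
E2 result:
b | g
4 | 1
Witness: (8, 4) appears 1× in E1 but 0× in E2.

no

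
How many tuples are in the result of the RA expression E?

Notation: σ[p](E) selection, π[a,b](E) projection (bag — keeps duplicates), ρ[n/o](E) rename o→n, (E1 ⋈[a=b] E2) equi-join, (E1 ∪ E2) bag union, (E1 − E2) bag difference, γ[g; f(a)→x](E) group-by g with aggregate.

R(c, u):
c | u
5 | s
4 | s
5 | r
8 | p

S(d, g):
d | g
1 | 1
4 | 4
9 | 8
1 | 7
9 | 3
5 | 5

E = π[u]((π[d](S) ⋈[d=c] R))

Subexpression sizes:
  S → 6
  π[d](S) → 6
  R → 4
  (π[d](S) ⋈[d=c] R) → 3
  π[u]((π[d](S) ⋈[d=c] R)) → 3

|E| = 3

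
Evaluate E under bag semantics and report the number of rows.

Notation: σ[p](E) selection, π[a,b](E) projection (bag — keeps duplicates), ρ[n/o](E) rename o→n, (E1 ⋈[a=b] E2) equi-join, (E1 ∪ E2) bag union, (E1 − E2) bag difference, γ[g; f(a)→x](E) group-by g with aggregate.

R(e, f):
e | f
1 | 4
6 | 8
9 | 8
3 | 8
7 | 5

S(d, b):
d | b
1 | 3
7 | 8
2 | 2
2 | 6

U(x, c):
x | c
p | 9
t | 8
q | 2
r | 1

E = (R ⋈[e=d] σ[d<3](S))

Stepwise |·|:
  R → 5
  S → 4
  σ[d<3](S) → 3
  (R ⋈[e=d] σ[d<3](S)) → 1

|E| = 1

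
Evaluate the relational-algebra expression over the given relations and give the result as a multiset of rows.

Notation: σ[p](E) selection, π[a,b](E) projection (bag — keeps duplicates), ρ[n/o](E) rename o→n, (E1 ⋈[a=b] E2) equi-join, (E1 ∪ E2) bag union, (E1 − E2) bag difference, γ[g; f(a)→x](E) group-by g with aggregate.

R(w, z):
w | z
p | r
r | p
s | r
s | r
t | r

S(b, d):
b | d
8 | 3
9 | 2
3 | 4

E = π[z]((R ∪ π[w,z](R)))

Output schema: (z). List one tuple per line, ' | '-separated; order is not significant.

Row counts bottom-up:
  R → 5
  R → 5
  π[w,z](R) → 5
  (R ∪ π[w,z](R)) → 10
  π[z]((R ∪ π[w,z](R))) → 10

== RESULT ==
z
p
p
r
r
r
r
r
r
r
r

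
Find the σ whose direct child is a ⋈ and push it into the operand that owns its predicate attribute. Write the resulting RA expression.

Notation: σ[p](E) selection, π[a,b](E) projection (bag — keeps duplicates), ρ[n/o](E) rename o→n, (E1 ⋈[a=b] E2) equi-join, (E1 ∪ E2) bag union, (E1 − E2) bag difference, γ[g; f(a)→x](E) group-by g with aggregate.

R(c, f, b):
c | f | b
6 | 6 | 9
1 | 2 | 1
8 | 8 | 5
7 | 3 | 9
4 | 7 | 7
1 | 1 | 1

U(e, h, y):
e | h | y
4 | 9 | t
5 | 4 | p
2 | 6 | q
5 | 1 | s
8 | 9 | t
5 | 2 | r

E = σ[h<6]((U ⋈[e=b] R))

σ filters on h, owned by the left side.
E' = (σ[h<6](U) ⋈[e=b] R)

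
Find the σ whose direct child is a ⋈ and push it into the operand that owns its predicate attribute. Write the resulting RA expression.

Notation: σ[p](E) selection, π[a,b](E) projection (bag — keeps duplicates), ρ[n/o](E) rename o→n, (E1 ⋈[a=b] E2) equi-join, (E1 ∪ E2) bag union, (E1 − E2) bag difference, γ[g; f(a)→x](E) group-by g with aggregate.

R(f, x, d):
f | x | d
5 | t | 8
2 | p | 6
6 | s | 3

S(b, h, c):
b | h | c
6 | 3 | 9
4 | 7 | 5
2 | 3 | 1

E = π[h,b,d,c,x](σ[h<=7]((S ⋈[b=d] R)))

σ filters on h, owned by the left side.
E' = π[h,b,d,c,x]((σ[h<=7](S) ⋈[b=d] R))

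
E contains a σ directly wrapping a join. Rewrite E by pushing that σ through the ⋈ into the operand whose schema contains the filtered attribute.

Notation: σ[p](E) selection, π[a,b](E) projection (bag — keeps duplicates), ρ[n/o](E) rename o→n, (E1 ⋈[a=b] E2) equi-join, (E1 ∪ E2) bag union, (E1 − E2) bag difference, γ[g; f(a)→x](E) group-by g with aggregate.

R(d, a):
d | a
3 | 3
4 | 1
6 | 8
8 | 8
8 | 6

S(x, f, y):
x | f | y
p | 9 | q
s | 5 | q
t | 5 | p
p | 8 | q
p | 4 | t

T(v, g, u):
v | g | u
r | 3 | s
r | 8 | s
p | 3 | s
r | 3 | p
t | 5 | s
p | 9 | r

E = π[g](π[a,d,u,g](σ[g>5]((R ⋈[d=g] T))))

σ filters on g, owned by the right side.
E' = π[g](π[a,d,u,g]((R ⋈[d=g] σ[g>5](T))))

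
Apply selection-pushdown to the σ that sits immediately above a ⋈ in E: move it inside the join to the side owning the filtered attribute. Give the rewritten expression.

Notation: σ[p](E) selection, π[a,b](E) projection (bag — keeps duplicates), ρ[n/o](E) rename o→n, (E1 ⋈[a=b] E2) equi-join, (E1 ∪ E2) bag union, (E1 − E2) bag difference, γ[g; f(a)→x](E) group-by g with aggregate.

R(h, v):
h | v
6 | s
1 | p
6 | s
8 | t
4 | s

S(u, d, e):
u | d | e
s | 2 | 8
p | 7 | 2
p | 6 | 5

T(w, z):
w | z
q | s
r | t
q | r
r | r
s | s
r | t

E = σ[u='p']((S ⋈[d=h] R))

σ filters on u, owned by the left side.
E' = (σ[u='p'](S) ⋈[d=h] R)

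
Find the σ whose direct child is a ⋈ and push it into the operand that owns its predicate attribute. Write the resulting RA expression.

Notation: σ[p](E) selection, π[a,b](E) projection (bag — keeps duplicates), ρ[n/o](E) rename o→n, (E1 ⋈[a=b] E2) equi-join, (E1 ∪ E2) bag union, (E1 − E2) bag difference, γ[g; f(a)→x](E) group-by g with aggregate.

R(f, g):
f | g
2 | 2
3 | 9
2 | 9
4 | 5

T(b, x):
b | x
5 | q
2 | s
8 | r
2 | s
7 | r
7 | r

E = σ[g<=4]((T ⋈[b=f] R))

σ filters on g, owned by the right side.
E' = (T ⋈[b=f] σ[g<=4](R))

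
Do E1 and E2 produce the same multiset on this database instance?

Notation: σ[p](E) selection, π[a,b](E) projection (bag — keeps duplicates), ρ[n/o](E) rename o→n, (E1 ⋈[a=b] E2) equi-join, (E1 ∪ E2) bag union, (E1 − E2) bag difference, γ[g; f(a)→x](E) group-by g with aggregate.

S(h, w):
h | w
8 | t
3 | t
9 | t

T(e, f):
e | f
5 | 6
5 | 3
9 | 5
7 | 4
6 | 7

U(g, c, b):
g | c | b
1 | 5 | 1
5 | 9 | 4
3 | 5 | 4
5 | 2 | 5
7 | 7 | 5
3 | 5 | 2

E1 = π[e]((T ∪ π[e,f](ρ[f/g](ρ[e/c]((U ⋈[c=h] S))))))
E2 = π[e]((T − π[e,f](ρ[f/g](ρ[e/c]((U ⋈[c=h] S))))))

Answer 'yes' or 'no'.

E1 subexpression sizes:
  T → 5
  U → 6
  S → 3
  (U ⋈[c=h] S) → 1
  ρ[e/c]((U ⋈[c=h] S)) → 1
  ρ[f/g](ρ[e/c]((U ⋈[c=h] S))) → 1
  π[e,f](ρ[f/g](ρ[e/c]((U ⋈[c=h] S)))) → 1
  (T ∪ π[e,f](ρ[f/g](ρ[e/c]((U ⋈[c=h] S))))) → 6
  π[e]((T ∪ π[e,f](ρ[f/g](ρ[e/c]((U ⋈[c=h] S)))))) → 6
E2 subexpression sizes:
  T → 5
  U → 6
  S → 3
  (U ⋈[c=h] S) → 1
  ρ[e/c]((U ⋈[c=h] S)) → 1
  ρ[f/g](ρ[e/c]((U ⋈[c=h] S))) → 1
  π[e,f](ρ[f/g](ρ[e/c]((U ⋈[c=h] S)))) → 1
  (T − π[e,f](ρ[f/g](ρ[e/c]((U ⋈[c=h] S))))) → 4
  π[e]((T − π[e,f](ρ[f/g](ρ[e/c]((U ⋈[c=h] S)))))) → 4

E1 result:
e
5
5
6
7
9
9
E2 result:
e
5
5
6
7
Witness: (9,) appears 2× in E1 but 0× in E2.

no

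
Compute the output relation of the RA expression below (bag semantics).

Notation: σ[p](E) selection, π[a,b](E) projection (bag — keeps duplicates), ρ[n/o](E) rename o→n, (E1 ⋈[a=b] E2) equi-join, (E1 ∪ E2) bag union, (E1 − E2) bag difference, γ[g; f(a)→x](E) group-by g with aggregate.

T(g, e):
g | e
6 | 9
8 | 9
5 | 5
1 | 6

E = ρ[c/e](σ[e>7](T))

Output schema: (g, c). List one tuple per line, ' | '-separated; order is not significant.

Subexpression sizes:
  T → 4
  σ[e>7](T) → 2
  ρ[c/e](σ[e>7](T)) → 2

== RESULT ==
g | c
6 | 9
8 | 9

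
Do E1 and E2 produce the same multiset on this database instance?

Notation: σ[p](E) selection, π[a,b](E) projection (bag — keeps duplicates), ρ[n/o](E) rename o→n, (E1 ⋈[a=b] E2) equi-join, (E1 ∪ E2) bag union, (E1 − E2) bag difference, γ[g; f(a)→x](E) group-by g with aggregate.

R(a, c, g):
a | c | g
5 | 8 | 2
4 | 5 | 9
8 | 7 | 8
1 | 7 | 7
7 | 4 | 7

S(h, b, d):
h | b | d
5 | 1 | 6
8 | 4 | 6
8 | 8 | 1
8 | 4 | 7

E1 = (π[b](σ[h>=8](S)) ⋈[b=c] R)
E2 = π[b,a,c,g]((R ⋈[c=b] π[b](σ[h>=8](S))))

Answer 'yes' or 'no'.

E1 subexpression sizes:
  S → 4
  σ[h>=8](S) → 3
  π[b](σ[h>=8](S)) → 3
  R → 5
  (π[b](σ[h>=8](S)) ⋈[b=c] R) → 3
E2 subexpression sizes:
  R → 5
  S → 4
  σ[h>=8](S) → 3
  π[b](σ[h>=8](S)) → 3
  (R ⋈[c=b] π[b](σ[h>=8](S))) → 3
  π[b,a,c,g]((R ⋈[c=b] π[b](σ[h>=8](S)))) → 3

E1 and E2 produce the same multiset:
b | a | c | g
4 | 7 | 4 | 7
4 | 7 | 4 | 7
8 | 5 | 8 | 2

yes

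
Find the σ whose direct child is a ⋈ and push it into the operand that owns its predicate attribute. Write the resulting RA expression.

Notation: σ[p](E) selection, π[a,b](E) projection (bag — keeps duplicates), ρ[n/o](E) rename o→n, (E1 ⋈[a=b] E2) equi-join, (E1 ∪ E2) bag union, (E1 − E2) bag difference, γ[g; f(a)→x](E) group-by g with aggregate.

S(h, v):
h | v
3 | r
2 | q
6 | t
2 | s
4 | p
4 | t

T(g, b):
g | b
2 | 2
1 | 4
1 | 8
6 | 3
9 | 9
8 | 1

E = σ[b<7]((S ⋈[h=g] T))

σ filters on b, owned by the right side.
E' = (S ⋈[h=g] σ[b<7](T))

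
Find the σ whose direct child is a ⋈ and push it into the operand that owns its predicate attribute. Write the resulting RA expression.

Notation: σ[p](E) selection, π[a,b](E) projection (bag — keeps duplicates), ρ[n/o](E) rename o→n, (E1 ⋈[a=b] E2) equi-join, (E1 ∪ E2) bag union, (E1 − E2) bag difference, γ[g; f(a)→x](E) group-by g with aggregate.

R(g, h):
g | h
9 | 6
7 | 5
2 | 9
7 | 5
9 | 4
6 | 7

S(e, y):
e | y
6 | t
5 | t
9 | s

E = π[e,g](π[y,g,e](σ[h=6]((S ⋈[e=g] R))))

σ filters on h, owned by the right side.
E' = π[e,g](π[y,g,e]((S ⋈[e=g] σ[h=6](R))))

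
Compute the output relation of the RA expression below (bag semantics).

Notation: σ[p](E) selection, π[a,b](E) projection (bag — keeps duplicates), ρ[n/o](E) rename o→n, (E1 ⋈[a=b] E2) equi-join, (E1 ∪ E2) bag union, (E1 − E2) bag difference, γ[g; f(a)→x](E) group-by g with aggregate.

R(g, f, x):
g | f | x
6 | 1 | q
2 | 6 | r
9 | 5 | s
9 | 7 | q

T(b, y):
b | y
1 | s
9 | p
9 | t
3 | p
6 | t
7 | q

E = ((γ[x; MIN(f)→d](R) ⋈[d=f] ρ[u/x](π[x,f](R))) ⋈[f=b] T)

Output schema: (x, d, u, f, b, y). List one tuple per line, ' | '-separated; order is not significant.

Subexpression sizes:
  R → 4
  γ[x; MIN(f)→d](R) → 3
  R → 4
  π[x,f](R) → 4
  ρ[u/x](π[x,f](R)) → 4
  (γ[x; MIN(f)→d](R) ⋈[d=f] ρ[u/x](π[x,f](R))) → 3
  T → 6
  ((γ[x; MIN(f)→d](R) ⋈[d=f] ρ[u/x](π[x,f](R))) ⋈[f=b] T) → 2

== RESULT ==
x | d | u | f | b | y
q | 1 | q | 1 | 1 | s
r | 6 | r | 6 | 6 | t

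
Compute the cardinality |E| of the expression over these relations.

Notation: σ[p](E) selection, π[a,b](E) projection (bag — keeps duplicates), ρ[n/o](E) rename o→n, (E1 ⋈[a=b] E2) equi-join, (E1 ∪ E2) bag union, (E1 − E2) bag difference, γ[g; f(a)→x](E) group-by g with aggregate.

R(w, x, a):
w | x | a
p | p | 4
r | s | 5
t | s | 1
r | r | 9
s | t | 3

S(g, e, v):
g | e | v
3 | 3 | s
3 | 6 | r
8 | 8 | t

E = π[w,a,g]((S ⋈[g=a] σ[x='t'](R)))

Subexpression sizes:
  S → 3
  R → 5
  σ[x='t'](R) → 1
  (S ⋈[g=a] σ[x='t'](R)) → 2
  π[w,a,g]((S ⋈[g=a] σ[x='t'](R))) → 2

|E| = 2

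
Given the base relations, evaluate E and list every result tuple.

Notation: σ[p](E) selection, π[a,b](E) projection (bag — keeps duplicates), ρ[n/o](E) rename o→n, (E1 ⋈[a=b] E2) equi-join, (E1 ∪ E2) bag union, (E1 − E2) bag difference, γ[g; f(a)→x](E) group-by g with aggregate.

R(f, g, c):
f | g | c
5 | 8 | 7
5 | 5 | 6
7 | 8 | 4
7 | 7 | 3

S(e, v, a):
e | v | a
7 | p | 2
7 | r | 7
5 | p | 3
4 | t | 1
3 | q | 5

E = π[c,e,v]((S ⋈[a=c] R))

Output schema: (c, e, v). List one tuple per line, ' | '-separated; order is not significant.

Stepwise |·|:
  S → 5
  R → 4
  (S ⋈[a=c] R) → 2
  π[c,e,v]((S ⋈[a=c] R)) → 2

== RESULT ==
c | e | v
3 | 5 | p
7 | 7 | r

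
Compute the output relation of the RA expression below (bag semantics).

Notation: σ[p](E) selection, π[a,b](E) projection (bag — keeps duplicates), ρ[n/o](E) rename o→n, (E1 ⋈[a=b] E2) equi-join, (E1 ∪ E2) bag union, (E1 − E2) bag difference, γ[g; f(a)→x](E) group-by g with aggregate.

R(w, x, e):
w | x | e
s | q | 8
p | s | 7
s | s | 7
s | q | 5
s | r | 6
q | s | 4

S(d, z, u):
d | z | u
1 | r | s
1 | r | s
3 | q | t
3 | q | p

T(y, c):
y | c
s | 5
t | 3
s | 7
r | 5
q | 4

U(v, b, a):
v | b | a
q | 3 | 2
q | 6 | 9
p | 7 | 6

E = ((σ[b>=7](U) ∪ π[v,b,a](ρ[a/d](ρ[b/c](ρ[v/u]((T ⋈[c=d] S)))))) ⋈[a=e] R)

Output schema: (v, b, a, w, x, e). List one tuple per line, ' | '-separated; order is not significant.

Per-node cardinality:
  U → 3
  σ[b>=7](U) → 1
  T → 5
  S → 4
  (T ⋈[c=d] S) → 2
  ρ[v/u]((T ⋈[c=d] S)) → 2
  ρ[b/c](ρ[v/u]((T ⋈[c=d] S))) → 2
  ρ[a/d](ρ[b/c](ρ[v/u]((T ⋈[c=d] S)))) → 2
  π[v,b,a](ρ[a/d](ρ[b/c](ρ[v/u]((T ⋈[c=d] S))))) → 2
  (σ[b>=7](U) ∪ π[v,b,a](ρ[a/d](ρ[b/c](ρ[v/u]((T ⋈[c=d] S)))))) → 3
  R → 6
  ((σ[b>=7](U) ∪ π[v,b,a](ρ[a/d](ρ[b/c](ρ[v/u]((T ⋈[c=d] S)))))) ⋈[a=e] R) → 1

== RESULT ==
v | b | a | w | x | e
p | 7 | 6 | s | r | 6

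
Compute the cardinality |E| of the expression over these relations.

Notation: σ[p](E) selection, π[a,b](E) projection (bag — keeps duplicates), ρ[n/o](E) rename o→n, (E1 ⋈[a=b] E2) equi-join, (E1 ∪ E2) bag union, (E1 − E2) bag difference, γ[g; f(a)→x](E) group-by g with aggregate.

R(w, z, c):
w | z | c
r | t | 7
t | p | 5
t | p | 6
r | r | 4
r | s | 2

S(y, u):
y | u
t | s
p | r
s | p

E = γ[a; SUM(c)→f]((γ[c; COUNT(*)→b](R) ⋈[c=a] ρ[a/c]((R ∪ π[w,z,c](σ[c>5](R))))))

Per-node cardinality:
  R → 5
  γ[c; COUNT(*)→b](R) → 5
  R → 5
  R → 5
  σ[c>5](R) → 2
  π[w,z,c](σ[c>5](R)) → 2
  (R ∪ π[w,z,c](σ[c>5](R))) → 7
  ρ[a/c]((R ∪ π[w,z,c](σ[c>5](R)))) → 7
  (γ[c; COUNT(*)→b](R) ⋈[c=a] ρ[a/c]((R ∪ π[w,z,c](σ[c>5](R))))) → 7
  γ[a; SUM(c)→f]((γ[c; COUNT(*)→b](R) ⋈[c=a] ρ[a/c]((R ∪ π[w,z,c](σ[c>5](R)))))) → 5

|E| = 5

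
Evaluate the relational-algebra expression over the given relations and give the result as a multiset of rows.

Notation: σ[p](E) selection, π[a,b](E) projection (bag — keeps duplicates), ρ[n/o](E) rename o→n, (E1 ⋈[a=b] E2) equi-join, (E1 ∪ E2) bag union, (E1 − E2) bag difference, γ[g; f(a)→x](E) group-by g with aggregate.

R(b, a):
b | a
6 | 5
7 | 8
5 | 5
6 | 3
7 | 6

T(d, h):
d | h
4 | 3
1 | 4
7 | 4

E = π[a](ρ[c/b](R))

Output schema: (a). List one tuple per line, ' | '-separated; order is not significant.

Stepwise |·|:
  R → 5
  ρ[c/b](R) → 5
  π[a](ρ[c/b](R)) → 5

== RESULT ==
a
3
5
5
6
8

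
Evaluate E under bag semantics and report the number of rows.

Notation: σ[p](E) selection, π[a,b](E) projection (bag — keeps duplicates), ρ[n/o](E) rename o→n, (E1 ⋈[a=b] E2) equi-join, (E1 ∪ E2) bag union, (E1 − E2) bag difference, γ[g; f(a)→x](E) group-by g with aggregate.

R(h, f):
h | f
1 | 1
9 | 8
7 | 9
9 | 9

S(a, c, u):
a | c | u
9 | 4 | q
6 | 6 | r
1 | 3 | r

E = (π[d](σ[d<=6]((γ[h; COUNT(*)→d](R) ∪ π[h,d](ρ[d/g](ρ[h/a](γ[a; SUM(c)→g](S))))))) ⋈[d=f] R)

Row counts bottom-up:
  R → 4
  γ[h; COUNT(*)→d](R) → 3
  S → 3
  γ[a; SUM(c)→g](S) → 3
  ρ[h/a](γ[a; SUM(c)→g](S)) → 3
  ρ[d/g](ρ[h/a](γ[a; SUM(c)→g](S))) → 3
  π[h,d](ρ[d/g](ρ[h/a](γ[a; SUM(c)→g](S)))) → 3
  (γ[h; COUNT(*)→d](R) ∪ π[h,d](ρ[d/g](ρ[h/a](γ[a; SUM(c)→g](S))))) → 6
  σ[d<=6]((γ[h; COUNT(*)→d](R) ∪ π[h,d](ρ[d/g](ρ[h/a](γ[a; SUM(c)→g](S)))))) → 6
  π[d](σ[d<=6]((γ[h; COUNT(*)→d](R) ∪ π[h,d](ρ[d/g](ρ[h/a](γ[a; SUM(c)→g](S))))))) → 6
  R → 4
  (π[d](σ[d<=6]((γ[h; COUNT(*)→d](R) ∪ π[h,d](ρ[d/g](ρ[h/a](γ[a; SUM(c)→g](S))))))) ⋈[d=f] R) → 2

|E| = 2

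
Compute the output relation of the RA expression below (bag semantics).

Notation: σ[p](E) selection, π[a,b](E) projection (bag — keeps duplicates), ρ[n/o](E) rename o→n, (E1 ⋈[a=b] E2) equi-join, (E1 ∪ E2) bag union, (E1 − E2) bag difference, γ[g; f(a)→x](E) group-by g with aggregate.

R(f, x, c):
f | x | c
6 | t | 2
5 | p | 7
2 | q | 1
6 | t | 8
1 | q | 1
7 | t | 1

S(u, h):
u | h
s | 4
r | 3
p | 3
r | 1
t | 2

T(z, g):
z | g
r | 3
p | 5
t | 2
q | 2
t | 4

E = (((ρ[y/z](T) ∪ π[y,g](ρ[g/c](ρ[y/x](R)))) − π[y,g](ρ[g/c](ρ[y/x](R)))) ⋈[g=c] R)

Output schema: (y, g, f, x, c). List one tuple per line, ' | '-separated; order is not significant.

Subexpression sizes:
  T → 5
  ρ[y/z](T) → 5
  R → 6
  ρ[y/x](R) → 6
  ρ[g/c](ρ[y/x](R)) → 6
  π[y,g](ρ[g/c](ρ[y/x](R))) → 6
  (ρ[y/z](T) ∪ π[y,g](ρ[g/c](ρ[y/x](R)))) → 11
  R → 6
  ρ[y/x](R) → 6
  ρ[g/c](ρ[y/x](R)) → 6
  π[y,g](ρ[g/c](ρ[y/x](R))) → 6
  ((ρ[y/z](T) ∪ π[y,g](ρ[g/c](ρ[y/x](R)))) − π[y,g](ρ[g/c](ρ[y/x](R)))) → 5
  R → 6
  (((ρ[y/z](T) ∪ π[y,g](ρ[g/c](ρ[y/x](R)))) − π[y,g](ρ[g/c](ρ[y/x](R)))) ⋈[g=c] R) → 2

== RESULT ==
y | g | f | x | c
q | 2 | 6 | t | 2
t | 2 | 6 | t | 2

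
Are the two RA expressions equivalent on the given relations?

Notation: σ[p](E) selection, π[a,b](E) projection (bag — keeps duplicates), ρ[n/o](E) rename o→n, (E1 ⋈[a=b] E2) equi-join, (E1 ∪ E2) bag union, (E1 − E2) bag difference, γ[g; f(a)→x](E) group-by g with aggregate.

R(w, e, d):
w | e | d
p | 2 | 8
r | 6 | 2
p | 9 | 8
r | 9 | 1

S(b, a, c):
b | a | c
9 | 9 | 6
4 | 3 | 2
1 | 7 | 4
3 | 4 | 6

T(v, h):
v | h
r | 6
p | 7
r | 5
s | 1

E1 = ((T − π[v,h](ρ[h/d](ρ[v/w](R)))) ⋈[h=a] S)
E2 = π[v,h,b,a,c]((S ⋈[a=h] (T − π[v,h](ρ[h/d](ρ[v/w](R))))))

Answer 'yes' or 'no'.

E1 stepwise |·|:
  T → 4
  R → 4
  ρ[v/w](R) → 4
  ρ[h/d](ρ[v/w](R)) → 4
  π[v,h](ρ[h/d](ρ[v/w](R))) → 4
  (T − π[v,h](ρ[h/d](ρ[v/w](R)))) → 4
  S → 4
  ((T − π[v,h](ρ[h/d](ρ[v/w](R)))) ⋈[h=a] S) → 1
E2 stepwise |·|:
  S → 4
  T → 4
  R → 4
  ρ[v/w](R) → 4
  ρ[h/d](ρ[v/w](R)) → 4
  π[v,h](ρ[h/d](ρ[v/w](R))) → 4
  (T − π[v,h](ρ[h/d](ρ[v/w](R)))) → 4
  (S ⋈[a=h] (T − π[v,h](ρ[h/d](ρ[v/w](R))))) → 1
  π[v,h,b,a,c]((S ⋈[a=h] (T − π[v,h](ρ[h/d](ρ[v/w](R)))))) → 1

E1 and E2 produce the same multiset:
v | h | b | a | c
p | 7 | 1 | 7 | 4

yes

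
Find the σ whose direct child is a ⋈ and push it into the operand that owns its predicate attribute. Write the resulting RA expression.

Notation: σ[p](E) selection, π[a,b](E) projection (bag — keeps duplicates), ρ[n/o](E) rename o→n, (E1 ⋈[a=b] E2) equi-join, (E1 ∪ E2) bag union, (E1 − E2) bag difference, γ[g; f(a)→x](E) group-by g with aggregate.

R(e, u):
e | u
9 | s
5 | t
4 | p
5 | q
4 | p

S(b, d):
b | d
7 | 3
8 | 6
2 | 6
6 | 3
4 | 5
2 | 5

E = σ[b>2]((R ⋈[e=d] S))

σ filters on b, owned by the right side.
E' = (R ⋈[e=d] σ[b>2](S))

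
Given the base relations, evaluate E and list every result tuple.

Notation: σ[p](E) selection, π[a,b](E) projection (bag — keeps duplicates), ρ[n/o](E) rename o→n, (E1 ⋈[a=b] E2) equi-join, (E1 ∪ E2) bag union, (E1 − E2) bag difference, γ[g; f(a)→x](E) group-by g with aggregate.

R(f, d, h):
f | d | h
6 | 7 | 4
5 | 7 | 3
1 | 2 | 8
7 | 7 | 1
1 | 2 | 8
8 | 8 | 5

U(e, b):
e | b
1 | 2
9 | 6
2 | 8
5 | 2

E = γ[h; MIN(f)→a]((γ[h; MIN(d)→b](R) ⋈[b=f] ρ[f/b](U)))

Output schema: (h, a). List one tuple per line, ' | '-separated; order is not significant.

Row counts bottom-up:
  R → 6
  γ[h; MIN(d)→b](R) → 5
  U → 4
  ρ[f/b](U) → 4
  (γ[h; MIN(d)→b](R) ⋈[b=f] ρ[f/b](U)) → 3
  γ[h; MIN(f)→a]((γ[h; MIN(d)→b](R) ⋈[b=f] ρ[f/b](U))) → 2

== RESULT ==
h | a
5 | 8
8 | 2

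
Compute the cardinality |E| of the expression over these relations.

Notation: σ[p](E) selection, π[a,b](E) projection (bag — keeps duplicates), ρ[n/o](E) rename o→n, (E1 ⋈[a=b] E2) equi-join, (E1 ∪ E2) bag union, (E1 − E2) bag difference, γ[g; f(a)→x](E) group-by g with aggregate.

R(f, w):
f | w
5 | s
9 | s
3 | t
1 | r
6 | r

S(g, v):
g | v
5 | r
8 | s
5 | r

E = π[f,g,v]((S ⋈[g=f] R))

Stepwise |·|:
  S → 3
  R → 5
  (S ⋈[g=f] R) → 2
  π[f,g,v]((S ⋈[g=f] R)) → 2

|E| = 2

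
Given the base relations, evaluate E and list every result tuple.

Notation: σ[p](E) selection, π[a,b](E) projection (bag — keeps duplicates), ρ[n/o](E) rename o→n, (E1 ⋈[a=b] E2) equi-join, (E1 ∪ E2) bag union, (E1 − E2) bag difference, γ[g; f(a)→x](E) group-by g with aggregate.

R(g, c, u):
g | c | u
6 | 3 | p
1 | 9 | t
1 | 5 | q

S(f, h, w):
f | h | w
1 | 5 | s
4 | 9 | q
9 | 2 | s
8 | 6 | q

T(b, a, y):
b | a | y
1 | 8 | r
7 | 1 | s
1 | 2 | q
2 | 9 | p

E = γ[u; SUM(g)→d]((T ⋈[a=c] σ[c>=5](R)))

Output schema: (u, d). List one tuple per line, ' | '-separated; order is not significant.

Per-node cardinality:
  T → 4
  R → 3
  σ[c>=5](R) → 2
  (T ⋈[a=c] σ[c>=5](R)) → 1
  γ[u; SUM(g)→d]((T ⋈[a=c] σ[c>=5](R))) → 1

== RESULT ==
u | d
t | 1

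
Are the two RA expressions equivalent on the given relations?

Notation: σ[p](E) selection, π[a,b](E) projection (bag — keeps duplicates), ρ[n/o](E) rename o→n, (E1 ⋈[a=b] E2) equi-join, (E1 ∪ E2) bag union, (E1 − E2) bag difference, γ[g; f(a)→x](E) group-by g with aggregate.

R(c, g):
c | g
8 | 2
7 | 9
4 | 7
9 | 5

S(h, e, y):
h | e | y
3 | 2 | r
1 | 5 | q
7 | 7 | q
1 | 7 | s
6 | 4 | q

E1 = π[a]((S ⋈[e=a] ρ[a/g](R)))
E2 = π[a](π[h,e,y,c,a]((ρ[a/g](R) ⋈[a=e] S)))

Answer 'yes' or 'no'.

E1 row counts bottom-up:
  S → 5
  R → 4
  ρ[a/g](R) → 4
  (S ⋈[e=a] ρ[a/g](R)) → 4
  π[a]((S ⋈[e=a] ρ[a/g](R))) → 4
E2 row counts bottom-up:
  R → 4
  ρ[a/g](R) → 4
  S → 5
  (ρ[a/g](R) ⋈[a=e] S) → 4
  π[h,e,y,c,a]((ρ[a/g](R) ⋈[a=e] S)) → 4
  π[a](π[h,e,y,c,a]((ρ[a/g](R) ⋈[a=e] S))) → 4

E1 and E2 produce the same multiset:
a
2
5
7
7

yes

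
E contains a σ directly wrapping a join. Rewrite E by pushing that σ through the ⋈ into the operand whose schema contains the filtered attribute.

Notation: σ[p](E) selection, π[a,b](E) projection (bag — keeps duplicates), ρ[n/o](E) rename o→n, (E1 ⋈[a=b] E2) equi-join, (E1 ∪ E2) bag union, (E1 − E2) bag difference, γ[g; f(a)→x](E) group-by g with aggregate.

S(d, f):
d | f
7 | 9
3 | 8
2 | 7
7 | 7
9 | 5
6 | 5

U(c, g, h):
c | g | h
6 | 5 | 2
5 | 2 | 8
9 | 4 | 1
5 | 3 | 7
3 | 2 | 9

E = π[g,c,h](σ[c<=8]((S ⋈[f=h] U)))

σ filters on c, owned by the right side.
E' = π[g,c,h]((S ⋈[f=h] σ[c<=8](U)))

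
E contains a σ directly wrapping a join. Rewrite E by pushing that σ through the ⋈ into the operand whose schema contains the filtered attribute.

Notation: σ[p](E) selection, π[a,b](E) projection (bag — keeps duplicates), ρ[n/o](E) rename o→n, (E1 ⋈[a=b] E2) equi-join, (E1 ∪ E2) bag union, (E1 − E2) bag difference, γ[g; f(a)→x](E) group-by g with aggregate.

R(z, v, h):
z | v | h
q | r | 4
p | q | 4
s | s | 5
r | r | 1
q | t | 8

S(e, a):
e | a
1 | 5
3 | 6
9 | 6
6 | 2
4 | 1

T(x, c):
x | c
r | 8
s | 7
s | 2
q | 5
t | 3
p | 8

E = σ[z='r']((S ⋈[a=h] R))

σ filters on z, owned by the right side.
E' = (S ⋈[a=h] σ[z='r'](R))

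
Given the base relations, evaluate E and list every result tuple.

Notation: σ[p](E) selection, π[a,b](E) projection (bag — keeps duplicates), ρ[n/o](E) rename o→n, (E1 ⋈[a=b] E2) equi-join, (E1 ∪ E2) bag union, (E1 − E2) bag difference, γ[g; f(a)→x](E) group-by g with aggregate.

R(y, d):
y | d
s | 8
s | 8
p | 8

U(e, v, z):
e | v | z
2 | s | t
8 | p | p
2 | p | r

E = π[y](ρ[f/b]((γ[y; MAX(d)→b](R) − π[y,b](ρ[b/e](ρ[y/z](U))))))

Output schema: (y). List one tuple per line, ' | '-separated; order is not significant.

Per-node cardinality:
  R → 3
  γ[y; MAX(d)→b](R) → 2
  U → 3
  ρ[y/z](U) → 3
  ρ[b/e](ρ[y/z](U)) → 3
  π[y,b](ρ[b/e](ρ[y/z](U))) → 3
  (γ[y; MAX(d)→b](R) − π[y,b](ρ[b/e](ρ[y/z](U)))) → 1
  ρ[f/b]((γ[y; MAX(d)→b](R) − π[y,b](ρ[b/e](ρ[y/z](U))))) → 1
  π[y](ρ[f/b]((γ[y; MAX(d)→b](R) − π[y,b](ρ[b/e](ρ[y/z](U)))))) → 1

== RESULT ==
y
s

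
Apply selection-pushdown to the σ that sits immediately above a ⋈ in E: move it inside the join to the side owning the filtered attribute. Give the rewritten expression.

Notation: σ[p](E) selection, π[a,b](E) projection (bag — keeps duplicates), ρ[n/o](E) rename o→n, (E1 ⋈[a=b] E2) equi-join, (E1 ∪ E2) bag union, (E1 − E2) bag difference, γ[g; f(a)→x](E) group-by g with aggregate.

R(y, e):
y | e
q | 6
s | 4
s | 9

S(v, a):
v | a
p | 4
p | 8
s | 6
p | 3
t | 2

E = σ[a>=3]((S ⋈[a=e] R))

σ filters on a, owned by the left side.
E' = (σ[a>=3](S) ⋈[a=e] R)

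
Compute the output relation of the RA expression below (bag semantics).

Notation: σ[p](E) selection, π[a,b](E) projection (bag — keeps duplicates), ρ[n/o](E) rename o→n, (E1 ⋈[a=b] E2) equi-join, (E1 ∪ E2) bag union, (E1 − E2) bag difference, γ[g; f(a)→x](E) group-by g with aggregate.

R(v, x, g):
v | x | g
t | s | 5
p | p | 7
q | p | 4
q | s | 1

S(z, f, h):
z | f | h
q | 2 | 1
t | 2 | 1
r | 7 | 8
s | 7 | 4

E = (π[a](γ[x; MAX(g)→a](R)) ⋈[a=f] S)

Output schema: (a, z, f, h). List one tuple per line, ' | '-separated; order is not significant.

Subexpression sizes:
  R → 4
  γ[x; MAX(g)→a](R) → 2
  π[a](γ[x; MAX(g)→a](R)) → 2
  S → 4
  (π[a](γ[x; MAX(g)→a](R)) ⋈[a=f] S) → 2

== RESULT ==
a | z | f | h
7 | r | 7 | 8
7 | s | 7 | 4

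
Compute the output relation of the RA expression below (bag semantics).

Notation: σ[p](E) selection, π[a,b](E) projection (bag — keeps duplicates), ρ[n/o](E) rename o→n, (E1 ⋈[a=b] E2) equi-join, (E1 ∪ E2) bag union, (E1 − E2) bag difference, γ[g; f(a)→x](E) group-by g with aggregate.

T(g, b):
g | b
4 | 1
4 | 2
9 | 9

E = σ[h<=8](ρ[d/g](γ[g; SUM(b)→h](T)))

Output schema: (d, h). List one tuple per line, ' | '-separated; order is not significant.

Stepwise |·|:
  T → 3
  γ[g; SUM(b)→h](T) → 2
  ρ[d/g](γ[g; SUM(b)→h](T)) → 2
  σ[h<=8](ρ[d/g](γ[g; SUM(b)→h](T))) → 1

== RESULT ==
d | h
4 | 3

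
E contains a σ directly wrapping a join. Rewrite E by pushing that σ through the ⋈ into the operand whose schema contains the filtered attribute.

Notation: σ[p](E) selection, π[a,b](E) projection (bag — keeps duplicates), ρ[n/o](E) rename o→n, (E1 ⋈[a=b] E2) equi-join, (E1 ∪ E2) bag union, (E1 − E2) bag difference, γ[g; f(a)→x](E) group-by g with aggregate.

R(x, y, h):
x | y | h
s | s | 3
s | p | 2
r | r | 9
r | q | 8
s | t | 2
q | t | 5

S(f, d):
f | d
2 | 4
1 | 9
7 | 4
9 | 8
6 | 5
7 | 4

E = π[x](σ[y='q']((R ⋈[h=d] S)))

σ filters on y, owned by the left side.
E' = π[x]((σ[y='q'](R) ⋈[h=d] S))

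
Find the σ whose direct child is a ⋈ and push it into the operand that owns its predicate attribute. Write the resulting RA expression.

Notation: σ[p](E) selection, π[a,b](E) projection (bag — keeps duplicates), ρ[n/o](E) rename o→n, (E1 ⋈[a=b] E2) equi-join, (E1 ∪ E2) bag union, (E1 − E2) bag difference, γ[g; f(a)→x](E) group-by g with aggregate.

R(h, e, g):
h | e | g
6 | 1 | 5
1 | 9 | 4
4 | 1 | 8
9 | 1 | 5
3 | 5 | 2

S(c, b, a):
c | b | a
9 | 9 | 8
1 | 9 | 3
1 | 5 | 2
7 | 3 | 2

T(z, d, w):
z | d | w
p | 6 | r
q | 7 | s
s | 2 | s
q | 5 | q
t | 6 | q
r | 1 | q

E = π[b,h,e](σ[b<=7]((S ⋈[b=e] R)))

σ filters on b, owned by the left side.
E' = π[b,h,e]((σ[b<=7](S) ⋈[b=e] R))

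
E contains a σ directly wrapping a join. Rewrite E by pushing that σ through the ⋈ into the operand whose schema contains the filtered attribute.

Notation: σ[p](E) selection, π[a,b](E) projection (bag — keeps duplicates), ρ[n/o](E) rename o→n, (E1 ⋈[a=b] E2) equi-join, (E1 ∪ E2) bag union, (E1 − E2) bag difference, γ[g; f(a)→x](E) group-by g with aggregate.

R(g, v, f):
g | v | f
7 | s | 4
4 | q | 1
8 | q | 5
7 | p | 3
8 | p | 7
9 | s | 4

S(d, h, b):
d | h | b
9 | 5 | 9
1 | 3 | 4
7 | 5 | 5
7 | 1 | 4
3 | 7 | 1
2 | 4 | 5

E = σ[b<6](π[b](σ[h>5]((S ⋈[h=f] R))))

σ filters on h, owned by the left side.
E' = σ[b<6](π[b]((σ[h>5](S) ⋈[h=f] R)))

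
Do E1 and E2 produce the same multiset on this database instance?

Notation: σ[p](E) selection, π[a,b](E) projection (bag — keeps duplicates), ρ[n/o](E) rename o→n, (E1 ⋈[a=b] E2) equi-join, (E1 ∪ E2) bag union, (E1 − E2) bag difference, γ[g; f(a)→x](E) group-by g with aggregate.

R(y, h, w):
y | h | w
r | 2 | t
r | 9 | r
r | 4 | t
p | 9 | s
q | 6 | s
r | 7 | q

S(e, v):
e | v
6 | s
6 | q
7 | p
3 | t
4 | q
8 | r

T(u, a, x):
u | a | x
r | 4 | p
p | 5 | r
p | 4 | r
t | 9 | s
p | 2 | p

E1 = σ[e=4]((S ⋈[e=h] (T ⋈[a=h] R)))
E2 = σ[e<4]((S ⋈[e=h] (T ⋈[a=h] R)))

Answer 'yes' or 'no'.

E1 per-node cardinality:
  S → 6
  T → 5
  R → 6
  (T ⋈[a=h] R) → 5
  (S ⋈[e=h] (T ⋈[a=h] R)) → 2
  σ[e=4]((S ⋈[e=h] (T ⋈[a=h] R))) → 2
E2 per-node cardinality:
  S → 6
  T → 5
  R → 6
  (T ⋈[a=h] R) → 5
  (S ⋈[e=h] (T ⋈[a=h] R)) → 2
  σ[e<4]((S ⋈[e=h] (T ⋈[a=h] R))) → 0

E1 result:
e | v | u | a | x | y | h | w
4 | q | p | 4 | r | r | 4 | t
4 | q | r | 4 | p | r | 4 | t
E2 result:
e | v | u | a | x | y | h | w
(0 rows)
Witness: (4, 'q', 'p', 4, 'r', 'r', 4, 't') appears 1× in E1 but 0× in E2.

no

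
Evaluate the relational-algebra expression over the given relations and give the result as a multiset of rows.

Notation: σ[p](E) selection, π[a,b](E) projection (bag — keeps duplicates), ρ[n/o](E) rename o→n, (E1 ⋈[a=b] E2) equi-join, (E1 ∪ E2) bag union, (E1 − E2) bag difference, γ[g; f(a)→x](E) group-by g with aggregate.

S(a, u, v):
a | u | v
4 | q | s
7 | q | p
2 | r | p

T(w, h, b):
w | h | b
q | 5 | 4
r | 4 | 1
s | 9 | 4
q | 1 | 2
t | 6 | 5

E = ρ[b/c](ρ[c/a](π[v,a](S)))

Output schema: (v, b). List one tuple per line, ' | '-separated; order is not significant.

Row counts bottom-up:
  S → 3
  π[v,a](S) → 3
  ρ[c/a](π[v,a](S)) → 3
  ρ[b/c](ρ[c/a](π[v,a](S))) → 3

== RESULT ==
v | b
p | 2
p | 7
s | 4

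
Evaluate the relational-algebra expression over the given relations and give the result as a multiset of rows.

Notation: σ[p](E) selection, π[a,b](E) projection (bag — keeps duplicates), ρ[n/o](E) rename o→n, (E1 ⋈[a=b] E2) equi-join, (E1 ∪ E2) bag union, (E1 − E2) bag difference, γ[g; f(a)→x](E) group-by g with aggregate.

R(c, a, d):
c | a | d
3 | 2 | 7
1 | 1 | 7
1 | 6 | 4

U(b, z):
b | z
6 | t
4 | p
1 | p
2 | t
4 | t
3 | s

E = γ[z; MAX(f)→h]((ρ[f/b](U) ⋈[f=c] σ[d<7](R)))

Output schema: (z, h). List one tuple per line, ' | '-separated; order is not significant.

Subexpression sizes:
  U → 6
  ρ[f/b](U) → 6
  R → 3
  σ[d<7](R) → 1
  (ρ[f/b](U) ⋈[f=c] σ[d<7](R)) → 1
  γ[z; MAX(f)→h]((ρ[f/b](U) ⋈[f=c] σ[d<7](R))) → 1

== RESULT ==
z | h
p | 1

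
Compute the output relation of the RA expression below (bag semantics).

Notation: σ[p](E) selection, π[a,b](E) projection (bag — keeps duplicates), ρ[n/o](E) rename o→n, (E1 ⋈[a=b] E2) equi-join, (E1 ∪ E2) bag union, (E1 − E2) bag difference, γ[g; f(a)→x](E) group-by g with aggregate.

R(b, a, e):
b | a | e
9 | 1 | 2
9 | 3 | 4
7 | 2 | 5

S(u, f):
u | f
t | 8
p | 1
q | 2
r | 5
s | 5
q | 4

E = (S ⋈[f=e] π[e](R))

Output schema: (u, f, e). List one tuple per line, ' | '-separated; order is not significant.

Per-node cardinality:
  S → 6
  R → 3
  π[e](R) → 3
  (S ⋈[f=e] π[e](R)) → 4

== RESULT ==
u | f | e
q | 2 | 2
q | 4 | 4
r | 5 | 5
s | 5 | 5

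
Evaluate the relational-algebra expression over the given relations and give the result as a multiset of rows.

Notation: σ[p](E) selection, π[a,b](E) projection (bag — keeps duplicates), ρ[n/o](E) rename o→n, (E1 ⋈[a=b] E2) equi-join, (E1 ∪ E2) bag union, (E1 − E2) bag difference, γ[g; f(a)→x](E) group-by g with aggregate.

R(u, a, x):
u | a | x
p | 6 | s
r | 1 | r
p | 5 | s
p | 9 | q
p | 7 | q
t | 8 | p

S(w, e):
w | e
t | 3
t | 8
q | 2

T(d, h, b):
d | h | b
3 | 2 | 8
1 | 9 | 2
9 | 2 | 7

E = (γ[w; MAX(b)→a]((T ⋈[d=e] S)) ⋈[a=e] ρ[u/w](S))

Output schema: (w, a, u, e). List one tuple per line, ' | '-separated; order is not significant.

Stepwise |·|:
  T → 3
  S → 3
  (T ⋈[d=e] S) → 1
  γ[w; MAX(b)→a]((T ⋈[d=e] S)) → 1
  S → 3
  ρ[u/w](S) → 3
  (γ[w; MAX(b)→a]((T ⋈[d=e] S)) ⋈[a=e] ρ[u/w](S)) → 1

== RESULT ==
w | a | u | e
t | 8 | t | 8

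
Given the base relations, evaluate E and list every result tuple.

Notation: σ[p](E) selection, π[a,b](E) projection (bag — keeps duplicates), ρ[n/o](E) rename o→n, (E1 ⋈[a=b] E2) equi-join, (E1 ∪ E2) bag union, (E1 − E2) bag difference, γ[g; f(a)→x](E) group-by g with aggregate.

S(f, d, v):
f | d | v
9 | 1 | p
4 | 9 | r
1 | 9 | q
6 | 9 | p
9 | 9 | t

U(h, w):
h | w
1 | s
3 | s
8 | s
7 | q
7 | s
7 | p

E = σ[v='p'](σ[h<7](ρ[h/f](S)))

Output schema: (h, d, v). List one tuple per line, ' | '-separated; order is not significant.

Per-node cardinality:
  S → 5
  ρ[h/f](S) → 5
  σ[h<7](ρ[h/f](S)) → 3
  σ[v='p'](σ[h<7](ρ[h/f](S))) → 1

== RESULT ==
h | d | v
6 | 9 | p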